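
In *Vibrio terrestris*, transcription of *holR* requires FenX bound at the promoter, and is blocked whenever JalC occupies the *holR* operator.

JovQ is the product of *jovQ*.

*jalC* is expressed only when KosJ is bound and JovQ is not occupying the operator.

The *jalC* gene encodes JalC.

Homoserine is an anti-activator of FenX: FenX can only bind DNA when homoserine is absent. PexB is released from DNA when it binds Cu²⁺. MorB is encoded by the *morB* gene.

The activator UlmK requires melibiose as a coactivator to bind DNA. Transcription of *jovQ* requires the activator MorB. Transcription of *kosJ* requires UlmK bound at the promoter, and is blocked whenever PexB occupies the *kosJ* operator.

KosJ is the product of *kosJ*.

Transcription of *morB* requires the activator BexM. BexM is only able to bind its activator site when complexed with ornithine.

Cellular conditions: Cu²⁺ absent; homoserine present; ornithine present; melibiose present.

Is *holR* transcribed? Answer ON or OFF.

OFF

Homoserine is present, so FenX is inactive.
Cu²⁺ is absent, so PexB is active.
Melibiose is present, so UlmK is active.
With repressor PexB bound, *kosJ* is not transcribed.
So KosJ is not produced.
Ornithine is present, so BexM is active.
No repressor is bound and BexM is active, so *morB* is transcribed.
So MorB is produced and active.
No repressor is bound and MorB is active, so *jovQ* is transcribed.
So JovQ is produced and active.
With repressor JovQ bound, *jalC* is not transcribed.
So JalC is not produced.
Required activator FenX is absent, so *holR* is not transcribed.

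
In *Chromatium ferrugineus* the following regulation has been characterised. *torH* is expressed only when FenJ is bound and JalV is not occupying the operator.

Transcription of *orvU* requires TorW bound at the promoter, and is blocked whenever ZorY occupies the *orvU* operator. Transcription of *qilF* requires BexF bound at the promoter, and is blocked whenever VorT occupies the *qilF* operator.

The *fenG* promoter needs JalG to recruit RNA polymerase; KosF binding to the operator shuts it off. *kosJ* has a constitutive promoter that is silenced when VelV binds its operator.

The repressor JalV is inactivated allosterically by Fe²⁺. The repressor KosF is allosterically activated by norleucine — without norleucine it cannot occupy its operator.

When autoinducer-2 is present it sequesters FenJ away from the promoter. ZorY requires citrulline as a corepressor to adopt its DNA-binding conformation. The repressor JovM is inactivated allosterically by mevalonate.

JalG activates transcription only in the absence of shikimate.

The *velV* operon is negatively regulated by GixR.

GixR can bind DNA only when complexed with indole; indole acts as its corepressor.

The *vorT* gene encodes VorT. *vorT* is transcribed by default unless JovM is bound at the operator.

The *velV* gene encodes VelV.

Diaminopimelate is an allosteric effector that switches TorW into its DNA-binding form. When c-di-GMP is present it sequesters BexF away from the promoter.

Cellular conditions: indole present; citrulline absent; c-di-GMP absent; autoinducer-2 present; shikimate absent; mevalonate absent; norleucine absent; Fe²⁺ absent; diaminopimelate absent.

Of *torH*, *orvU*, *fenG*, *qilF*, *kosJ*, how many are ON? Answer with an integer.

3

Fe²⁺ is absent, so JalV is active.
Autoinducer-2 is present, so FenJ is inactive.
With repressor JalV bound, *torH* is not transcribed.
→ *torH* is OFF.
Citrulline is absent, so ZorY is inactive.
Diaminopimelate is absent, so TorW is inactive.
Required activator TorW is absent, so *orvU* is not transcribed.
→ *orvU* is OFF.
Norleucine is absent, so KosF is inactive.
Shikimate is absent, so JalG is active.
No repressor is bound and JalG is active, so *fenG* is transcribed.
→ *fenG* is ON.
Mevalonate is absent, so JovM is active.
With repressor JovM bound, *vorT* is not transcribed.
So VorT is not produced.
c-di-GMP is absent, so BexF is active.
No repressor is bound and BexF is active, so *qilF* is transcribed.
→ *qilF* is ON.
Indole is present, so GixR is active.
With repressor GixR bound, *velV* is not transcribed.
So VelV is not produced.
With no repressor bound, *kosJ* is transcribed.
→ *kosJ* is ON.
3 of the 5 genes are transcribed.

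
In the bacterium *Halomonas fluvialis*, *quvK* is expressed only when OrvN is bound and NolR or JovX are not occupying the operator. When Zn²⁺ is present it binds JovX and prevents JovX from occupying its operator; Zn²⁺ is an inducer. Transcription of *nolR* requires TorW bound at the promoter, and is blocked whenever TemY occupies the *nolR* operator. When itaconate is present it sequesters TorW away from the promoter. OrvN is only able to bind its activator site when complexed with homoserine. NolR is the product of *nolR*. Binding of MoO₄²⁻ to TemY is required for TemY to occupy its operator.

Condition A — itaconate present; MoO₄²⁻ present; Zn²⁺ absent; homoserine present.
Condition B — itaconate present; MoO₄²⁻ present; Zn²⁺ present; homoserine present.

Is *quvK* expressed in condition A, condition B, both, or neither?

Condition A:
Itaconate is present, so TorW is inactive.
MoO₄²⁻ is present, so TemY is active.
With repressor TemY bound, *nolR* is not transcribed.
So NolR is not produced.
Zn²⁺ is absent, so JovX is active.
Homoserine is present, so OrvN is active.
With repressor JovX bound, *quvK* is not transcribed.
→ *quvK* is OFF in A.
Condition B:
Itaconate is present, so TorW is inactive.
MoO₄²⁻ is present, so TemY is active.
With repressor TemY bound, *nolR* is not transcribed.
So NolR is not produced.
Zn²⁺ is present, so JovX is inactive.
Homoserine is present, so OrvN is active.
No repressor is bound and OrvN is active, so *quvK* is transcribed.
→ *quvK* is ON in B.

B only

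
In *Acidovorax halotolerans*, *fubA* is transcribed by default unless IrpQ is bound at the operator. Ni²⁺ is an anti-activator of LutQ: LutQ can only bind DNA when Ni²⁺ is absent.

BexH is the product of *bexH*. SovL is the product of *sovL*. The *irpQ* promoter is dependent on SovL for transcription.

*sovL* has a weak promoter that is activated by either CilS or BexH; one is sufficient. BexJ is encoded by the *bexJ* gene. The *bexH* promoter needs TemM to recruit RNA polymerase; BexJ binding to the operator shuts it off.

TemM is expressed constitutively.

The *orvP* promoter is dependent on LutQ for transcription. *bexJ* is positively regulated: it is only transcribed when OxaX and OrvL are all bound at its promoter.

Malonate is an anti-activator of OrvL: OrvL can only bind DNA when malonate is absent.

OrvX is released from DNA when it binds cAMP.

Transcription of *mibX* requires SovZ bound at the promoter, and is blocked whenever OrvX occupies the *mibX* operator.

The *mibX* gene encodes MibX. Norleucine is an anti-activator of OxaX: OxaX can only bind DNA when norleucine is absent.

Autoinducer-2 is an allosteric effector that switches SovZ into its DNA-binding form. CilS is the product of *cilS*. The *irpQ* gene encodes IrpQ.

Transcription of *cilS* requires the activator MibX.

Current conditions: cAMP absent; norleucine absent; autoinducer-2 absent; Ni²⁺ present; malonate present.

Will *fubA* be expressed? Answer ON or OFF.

cAMP is absent, so OrvX is active.
Autoinducer-2 is absent, so SovZ is inactive.
With repressor OrvX bound, *mibX* is not transcribed.
So MibX is not produced.
Required activator MibX is absent, so *cilS* is not transcribed.
So CilS is not produced.
Norleucine is absent, so OxaX is active.
Malonate is present, so OrvL is inactive.
Required activator OrvL is absent, so *bexJ* is not transcribed.
So BexJ is not produced.
TemM is produced constitutively and is active.
No repressor is bound and TemM is active, so *bexH* is transcribed.
So BexH is produced and active.
Activator BexH is present, so *sovL* is transcribed.
So SovL is produced and active.
No repressor is bound and SovL is active, so *irpQ* is transcribed.
So IrpQ is produced and active.
With repressor IrpQ bound, *fubA* is not transcribed.

OFF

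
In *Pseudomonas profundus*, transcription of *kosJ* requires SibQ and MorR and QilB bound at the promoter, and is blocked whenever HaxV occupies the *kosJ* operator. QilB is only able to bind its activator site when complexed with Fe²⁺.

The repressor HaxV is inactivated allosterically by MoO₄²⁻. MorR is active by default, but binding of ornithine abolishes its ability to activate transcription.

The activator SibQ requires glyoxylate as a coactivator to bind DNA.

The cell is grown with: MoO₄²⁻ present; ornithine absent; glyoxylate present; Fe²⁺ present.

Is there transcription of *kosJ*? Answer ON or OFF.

Glyoxylate is present, so SibQ is active.
Ornithine is absent, so MorR is active.
MoO₄²⁻ is present, so HaxV is inactive.
Fe²⁺ is present, so QilB is active.
No repressor is bound and SibQ and MorR and QilB are active, so *kosJ* is transcribed.

ON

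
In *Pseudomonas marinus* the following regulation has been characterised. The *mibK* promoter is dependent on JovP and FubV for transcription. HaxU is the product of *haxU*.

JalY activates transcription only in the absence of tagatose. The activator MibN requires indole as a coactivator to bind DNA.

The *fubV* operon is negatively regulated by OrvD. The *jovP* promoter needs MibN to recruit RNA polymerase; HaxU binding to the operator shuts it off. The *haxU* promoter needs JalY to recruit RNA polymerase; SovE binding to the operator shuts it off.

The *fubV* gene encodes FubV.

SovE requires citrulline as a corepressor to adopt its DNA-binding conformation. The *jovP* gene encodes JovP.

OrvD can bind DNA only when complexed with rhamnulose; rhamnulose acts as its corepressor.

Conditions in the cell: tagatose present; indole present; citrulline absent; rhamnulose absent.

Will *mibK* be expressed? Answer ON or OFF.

Citrulline is absent, so SovE is inactive.
Tagatose is present, so JalY is inactive.
Required activator JalY is absent, so *haxU* is not transcribed.
So HaxU is not produced.
Indole is present, so MibN is active.
No repressor is bound and MibN is active, so *jovP* is transcribed.
So JovP is produced and active.
Rhamnulose is absent, so OrvD is inactive.
With no repressor bound, *fubV* is transcribed.
So FubV is produced and active.
No repressor is bound and JovP and FubV are active, so *mibK* is transcribed.

ON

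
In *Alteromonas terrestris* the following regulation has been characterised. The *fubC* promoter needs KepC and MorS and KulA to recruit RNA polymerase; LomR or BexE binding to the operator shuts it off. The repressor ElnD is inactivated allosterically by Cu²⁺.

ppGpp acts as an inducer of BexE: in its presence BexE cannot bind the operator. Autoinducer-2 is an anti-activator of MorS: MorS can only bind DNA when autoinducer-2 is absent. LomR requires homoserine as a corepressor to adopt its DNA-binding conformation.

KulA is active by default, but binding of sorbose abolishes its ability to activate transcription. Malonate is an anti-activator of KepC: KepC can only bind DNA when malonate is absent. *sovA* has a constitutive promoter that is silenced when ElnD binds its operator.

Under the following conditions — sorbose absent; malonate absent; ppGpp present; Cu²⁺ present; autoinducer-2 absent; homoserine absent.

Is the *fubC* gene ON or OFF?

ON

Malonate is absent, so KepC is active.
Homoserine is absent, so LomR is inactive.
ppGpp is present, so BexE is inactive.
Autoinducer-2 is absent, so MorS is active.
Sorbose is absent, so KulA is active.
No repressor is bound and KepC and MorS and KulA are active, so *fubC* is transcribed.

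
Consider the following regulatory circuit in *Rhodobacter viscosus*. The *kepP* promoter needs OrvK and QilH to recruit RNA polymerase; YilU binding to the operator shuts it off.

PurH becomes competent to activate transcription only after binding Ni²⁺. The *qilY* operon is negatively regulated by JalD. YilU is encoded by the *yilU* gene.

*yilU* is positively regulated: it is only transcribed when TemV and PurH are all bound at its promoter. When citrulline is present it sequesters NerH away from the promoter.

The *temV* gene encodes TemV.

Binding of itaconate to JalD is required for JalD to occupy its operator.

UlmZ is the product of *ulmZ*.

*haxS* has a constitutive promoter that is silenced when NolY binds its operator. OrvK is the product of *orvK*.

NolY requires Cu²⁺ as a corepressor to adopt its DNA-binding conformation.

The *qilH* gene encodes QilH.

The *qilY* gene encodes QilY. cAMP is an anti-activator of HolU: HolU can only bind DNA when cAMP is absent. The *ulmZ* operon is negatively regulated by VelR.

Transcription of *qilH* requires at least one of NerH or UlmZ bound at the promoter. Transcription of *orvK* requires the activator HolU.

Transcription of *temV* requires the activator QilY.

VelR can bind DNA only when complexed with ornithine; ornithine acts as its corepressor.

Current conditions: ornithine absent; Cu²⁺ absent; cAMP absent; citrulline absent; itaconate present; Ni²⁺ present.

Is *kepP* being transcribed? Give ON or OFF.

cAMP is absent, so HolU is active.
No repressor is bound and HolU is active, so *orvK* is transcribed.
So OrvK is produced and active.
Citrulline is absent, so NerH is active.
Ornithine is absent, so VelR is inactive.
With no repressor bound, *ulmZ* is transcribed.
So UlmZ is produced and active.
Activator NerH is present, so *qilH* is transcribed.
So QilH is produced and active.
Itaconate is present, so JalD is active.
With repressor JalD bound, *qilY* is not transcribed.
So QilY is not produced.
Required activator QilY is absent, so *temV* is not transcribed.
So TemV is not produced.
Ni²⁺ is present, so PurH is active.
Required activator TemV is absent, so *yilU* is not transcribed.
So YilU is not produced.
No repressor is bound and OrvK and QilH are active, so *kepP* is transcribed.

ON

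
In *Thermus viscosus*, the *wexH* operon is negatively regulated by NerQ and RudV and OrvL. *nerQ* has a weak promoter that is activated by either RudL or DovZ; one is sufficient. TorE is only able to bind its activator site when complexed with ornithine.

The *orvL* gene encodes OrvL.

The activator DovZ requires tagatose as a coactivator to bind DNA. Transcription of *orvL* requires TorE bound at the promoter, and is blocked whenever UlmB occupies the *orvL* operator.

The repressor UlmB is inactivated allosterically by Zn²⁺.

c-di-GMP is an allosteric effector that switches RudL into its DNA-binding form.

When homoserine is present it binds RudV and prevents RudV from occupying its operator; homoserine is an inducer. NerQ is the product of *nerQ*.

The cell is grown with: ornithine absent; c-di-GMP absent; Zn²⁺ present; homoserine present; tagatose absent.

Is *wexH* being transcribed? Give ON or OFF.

c-di-GMP is absent, so RudL is inactive.
Tagatose is absent, so DovZ is inactive.
No activator is available at the *nerQ* promoter, so *nerQ* is not transcribed.
So NerQ is not produced.
Homoserine is present, so RudV is inactive.
Zn²⁺ is present, so UlmB is inactive.
Ornithine is absent, so TorE is inactive.
Required activator TorE is absent, so *orvL* is not transcribed.
So OrvL is not produced.
With no repressor bound, *wexH* is transcribed.

ON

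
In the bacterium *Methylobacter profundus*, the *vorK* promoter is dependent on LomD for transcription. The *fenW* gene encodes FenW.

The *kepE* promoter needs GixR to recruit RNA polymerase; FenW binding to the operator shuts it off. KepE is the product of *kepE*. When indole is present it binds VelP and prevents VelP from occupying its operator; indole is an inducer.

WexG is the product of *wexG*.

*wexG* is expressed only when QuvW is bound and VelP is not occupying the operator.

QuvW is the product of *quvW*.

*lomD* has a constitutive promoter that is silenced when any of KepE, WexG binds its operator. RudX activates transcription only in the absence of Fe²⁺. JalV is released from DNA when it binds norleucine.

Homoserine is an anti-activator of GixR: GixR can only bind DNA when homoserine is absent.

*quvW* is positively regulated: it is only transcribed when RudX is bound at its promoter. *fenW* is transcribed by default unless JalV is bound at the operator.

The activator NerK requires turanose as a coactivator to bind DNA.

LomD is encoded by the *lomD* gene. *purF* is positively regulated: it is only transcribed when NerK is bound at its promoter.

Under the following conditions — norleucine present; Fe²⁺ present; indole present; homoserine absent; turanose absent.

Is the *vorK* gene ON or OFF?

Norleucine is present, so JalV is inactive.
With no repressor bound, *fenW* is transcribed.
So FenW is produced and active.
Homoserine is absent, so GixR is active.
With repressor FenW bound, *kepE* is not transcribed.
So KepE is not produced.
Fe²⁺ is present, so RudX is inactive.
Required activator RudX is absent, so *quvW* is not transcribed.
So QuvW is not produced.
Indole is present, so VelP is inactive.
Required activator QuvW is absent, so *wexG* is not transcribed.
So WexG is not produced.
With no repressor bound, *lomD* is transcribed.
So LomD is produced and active.
No repressor is bound and LomD is active, so *vorK* is transcribed.

ON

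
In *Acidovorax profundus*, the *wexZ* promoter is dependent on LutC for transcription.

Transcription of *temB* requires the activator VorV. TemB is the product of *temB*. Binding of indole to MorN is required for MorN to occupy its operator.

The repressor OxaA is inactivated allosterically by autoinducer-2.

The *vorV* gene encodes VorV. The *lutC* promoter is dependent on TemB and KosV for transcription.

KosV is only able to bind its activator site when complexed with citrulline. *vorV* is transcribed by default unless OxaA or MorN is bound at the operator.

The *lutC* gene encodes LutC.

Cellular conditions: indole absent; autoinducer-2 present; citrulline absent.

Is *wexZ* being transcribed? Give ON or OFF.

OFF

Autoinducer-2 is present, so OxaA is inactive.
Indole is absent, so MorN is inactive.
With no repressor bound, *vorV* is transcribed.
So VorV is produced and active.
No repressor is bound and VorV is active, so *temB* is transcribed.
So TemB is produced and active.
Citrulline is absent, so KosV is inactive.
Required activator KosV is absent, so *lutC* is not transcribed.
So LutC is not produced.
Required activator LutC is absent, so *wexZ* is not transcribed.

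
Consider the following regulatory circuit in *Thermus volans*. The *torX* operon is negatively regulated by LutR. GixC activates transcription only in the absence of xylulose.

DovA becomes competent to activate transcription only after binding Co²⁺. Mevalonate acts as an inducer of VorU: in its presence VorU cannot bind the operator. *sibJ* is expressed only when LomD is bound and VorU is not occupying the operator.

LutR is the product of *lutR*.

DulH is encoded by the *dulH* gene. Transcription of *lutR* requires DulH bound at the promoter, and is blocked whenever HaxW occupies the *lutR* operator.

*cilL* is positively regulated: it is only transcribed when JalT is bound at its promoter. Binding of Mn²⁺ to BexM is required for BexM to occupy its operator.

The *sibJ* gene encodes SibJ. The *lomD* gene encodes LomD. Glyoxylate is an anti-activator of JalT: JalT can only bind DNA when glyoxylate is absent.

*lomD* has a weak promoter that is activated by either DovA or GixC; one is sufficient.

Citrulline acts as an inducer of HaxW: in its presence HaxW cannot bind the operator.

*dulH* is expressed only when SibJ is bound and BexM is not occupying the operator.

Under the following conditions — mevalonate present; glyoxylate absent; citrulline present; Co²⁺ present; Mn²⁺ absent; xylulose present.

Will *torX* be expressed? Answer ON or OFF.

Co²⁺ is present, so DovA is active.
Xylulose is present, so GixC is inactive.
Activator DovA is present, so *lomD* is transcribed.
So LomD is produced and active.
Mevalonate is present, so VorU is inactive.
No repressor is bound and LomD is active, so *sibJ* is transcribed.
So SibJ is produced and active.
Mn²⁺ is absent, so BexM is inactive.
No repressor is bound and SibJ is active, so *dulH* is transcribed.
So DulH is produced and active.
Citrulline is present, so HaxW is inactive.
No repressor is bound and DulH is active, so *lutR* is transcribed.
So LutR is produced and active.
With repressor LutR bound, *torX* is not transcribed.

OFF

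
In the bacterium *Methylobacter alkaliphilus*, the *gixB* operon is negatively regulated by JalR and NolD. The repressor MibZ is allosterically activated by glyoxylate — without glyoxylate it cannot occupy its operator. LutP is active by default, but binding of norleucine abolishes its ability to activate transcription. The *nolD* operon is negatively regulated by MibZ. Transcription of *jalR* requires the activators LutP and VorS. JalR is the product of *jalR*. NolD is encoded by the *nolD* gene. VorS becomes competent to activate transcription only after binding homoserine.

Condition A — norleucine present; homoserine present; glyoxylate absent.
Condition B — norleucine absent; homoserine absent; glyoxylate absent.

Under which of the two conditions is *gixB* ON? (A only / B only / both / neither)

neither

Condition A:
Norleucine is present, so LutP is inactive.
Homoserine is present, so VorS is active.
Required activator LutP is absent, so *jalR* is not transcribed.
So JalR is not produced.
Glyoxylate is absent, so MibZ is inactive.
With no repressor bound, *nolD* is transcribed.
So NolD is produced and active.
With repressor NolD bound, *gixB* is not transcribed.
→ *gixB* is OFF in A.
Condition B:
Norleucine is absent, so LutP is active.
Homoserine is absent, so VorS is inactive.
Required activator VorS is absent, so *jalR* is not transcribed.
So JalR is not produced.
Glyoxylate is absent, so MibZ is inactive.
With no repressor bound, *nolD* is transcribed.
So NolD is produced and active.
With repressor NolD bound, *gixB* is not transcribed.
→ *gixB* is OFF in B.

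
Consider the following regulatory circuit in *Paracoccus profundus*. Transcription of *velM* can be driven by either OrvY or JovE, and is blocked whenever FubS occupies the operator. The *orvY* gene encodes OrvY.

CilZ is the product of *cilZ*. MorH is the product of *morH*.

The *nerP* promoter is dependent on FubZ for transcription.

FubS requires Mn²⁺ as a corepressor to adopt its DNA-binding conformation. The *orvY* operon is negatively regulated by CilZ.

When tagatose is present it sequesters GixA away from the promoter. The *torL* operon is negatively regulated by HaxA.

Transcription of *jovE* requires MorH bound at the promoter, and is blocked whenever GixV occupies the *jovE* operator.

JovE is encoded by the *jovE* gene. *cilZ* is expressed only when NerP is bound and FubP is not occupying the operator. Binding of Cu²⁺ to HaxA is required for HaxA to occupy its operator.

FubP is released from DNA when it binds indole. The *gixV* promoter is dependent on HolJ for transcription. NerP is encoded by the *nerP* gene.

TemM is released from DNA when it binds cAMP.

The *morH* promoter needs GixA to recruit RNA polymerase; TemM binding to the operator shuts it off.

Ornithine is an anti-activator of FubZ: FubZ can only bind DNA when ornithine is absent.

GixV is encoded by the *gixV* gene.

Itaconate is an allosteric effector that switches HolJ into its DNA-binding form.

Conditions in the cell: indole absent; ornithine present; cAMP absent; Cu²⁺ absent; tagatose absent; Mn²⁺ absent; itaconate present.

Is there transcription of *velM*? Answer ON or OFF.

ON

Indole is absent, so FubP is active.
Ornithine is present, so FubZ is inactive.
Required activator FubZ is absent, so *nerP* is not transcribed.
So NerP is not produced.
With repressor FubP bound, *cilZ* is not transcribed.
So CilZ is not produced.
With no repressor bound, *orvY* is transcribed.
So OrvY is produced and active.
Itaconate is present, so HolJ is active.
No repressor is bound and HolJ is active, so *gixV* is transcribed.
So GixV is produced and active.
Tagatose is absent, so GixA is active.
cAMP is absent, so TemM is active.
With repressor TemM bound, *morH* is not transcribed.
So MorH is not produced.
With repressor GixV bound, *jovE* is not transcribed.
So JovE is not produced.
Mn²⁺ is absent, so FubS is inactive.
Activator OrvY is present, so *velM* is transcribed.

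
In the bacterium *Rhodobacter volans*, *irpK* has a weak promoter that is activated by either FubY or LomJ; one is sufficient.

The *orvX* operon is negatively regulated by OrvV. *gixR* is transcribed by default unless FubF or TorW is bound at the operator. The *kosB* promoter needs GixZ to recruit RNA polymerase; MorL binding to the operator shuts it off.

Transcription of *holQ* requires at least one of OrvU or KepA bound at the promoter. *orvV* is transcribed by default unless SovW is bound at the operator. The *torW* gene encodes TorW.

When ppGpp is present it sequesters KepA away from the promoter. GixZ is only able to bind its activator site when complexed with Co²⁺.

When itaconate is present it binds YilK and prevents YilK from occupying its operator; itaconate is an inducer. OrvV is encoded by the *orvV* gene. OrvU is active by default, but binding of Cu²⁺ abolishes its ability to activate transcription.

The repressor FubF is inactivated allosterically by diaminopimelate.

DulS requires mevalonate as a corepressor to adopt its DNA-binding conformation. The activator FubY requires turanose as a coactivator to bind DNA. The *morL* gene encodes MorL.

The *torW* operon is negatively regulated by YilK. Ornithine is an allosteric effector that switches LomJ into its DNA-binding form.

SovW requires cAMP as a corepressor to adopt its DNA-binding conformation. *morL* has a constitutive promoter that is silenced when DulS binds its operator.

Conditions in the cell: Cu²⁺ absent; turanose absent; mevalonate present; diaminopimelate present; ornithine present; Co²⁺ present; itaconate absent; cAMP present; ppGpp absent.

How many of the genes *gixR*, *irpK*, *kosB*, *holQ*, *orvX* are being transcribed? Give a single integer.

Diaminopimelate is present, so FubF is inactive.
Itaconate is absent, so YilK is active.
With repressor YilK bound, *torW* is not transcribed.
So TorW is not produced.
With no repressor bound, *gixR* is transcribed.
→ *gixR* is ON.
Turanose is absent, so FubY is inactive.
Ornithine is present, so LomJ is active.
Activator LomJ is present, so *irpK* is transcribed.
→ *irpK* is ON.
Co²⁺ is present, so GixZ is active.
Mevalonate is present, so DulS is active.
With repressor DulS bound, *morL* is not transcribed.
So MorL is not produced.
No repressor is bound and GixZ is active, so *kosB* is transcribed.
→ *kosB* is ON.
Cu²⁺ is absent, so OrvU is active.
ppGpp is absent, so KepA is active.
Activator OrvU is present, so *holQ* is transcribed.
→ *holQ* is ON.
cAMP is present, so SovW is active.
With repressor SovW bound, *orvV* is not transcribed.
So OrvV is not produced.
With no repressor bound, *orvX* is transcribed.
→ *orvX* is ON.
5 of the 5 genes are transcribed.

5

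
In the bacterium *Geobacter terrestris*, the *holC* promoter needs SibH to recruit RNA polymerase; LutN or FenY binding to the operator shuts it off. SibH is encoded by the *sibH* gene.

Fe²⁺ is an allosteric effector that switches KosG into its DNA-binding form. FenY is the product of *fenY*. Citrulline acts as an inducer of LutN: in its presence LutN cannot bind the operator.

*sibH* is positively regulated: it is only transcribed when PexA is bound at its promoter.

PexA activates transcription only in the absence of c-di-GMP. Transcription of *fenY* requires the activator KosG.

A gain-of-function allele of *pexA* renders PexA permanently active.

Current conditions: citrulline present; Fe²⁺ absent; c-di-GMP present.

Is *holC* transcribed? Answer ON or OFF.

PexA is constitutively active in this strain.
No repressor is bound and PexA is active, so *sibH* is transcribed.
So SibH is produced and active.
Citrulline is present, so LutN is inactive.
Fe²⁺ is absent, so KosG is inactive.
Required activator KosG is absent, so *fenY* is not transcribed.
So FenY is not produced.
No repressor is bound and SibH is active, so *holC* is transcribed.

ON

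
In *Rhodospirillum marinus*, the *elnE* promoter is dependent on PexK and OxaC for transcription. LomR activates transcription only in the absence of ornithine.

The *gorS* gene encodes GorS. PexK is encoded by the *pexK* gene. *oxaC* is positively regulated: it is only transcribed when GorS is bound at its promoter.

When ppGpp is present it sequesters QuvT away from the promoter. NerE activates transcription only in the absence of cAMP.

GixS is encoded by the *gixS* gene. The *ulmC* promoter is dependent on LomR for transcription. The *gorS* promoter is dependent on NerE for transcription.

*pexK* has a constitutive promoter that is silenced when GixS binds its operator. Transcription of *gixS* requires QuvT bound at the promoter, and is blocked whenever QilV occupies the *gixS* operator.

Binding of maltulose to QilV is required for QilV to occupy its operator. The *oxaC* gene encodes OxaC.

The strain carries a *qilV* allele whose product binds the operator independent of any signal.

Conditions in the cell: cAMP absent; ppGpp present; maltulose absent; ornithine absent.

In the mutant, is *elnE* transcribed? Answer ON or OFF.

ON

QilV is constitutively active in this strain.
ppGpp is present, so QuvT is inactive.
With repressor QilV bound, *gixS* is not transcribed.
So GixS is not produced.
With no repressor bound, *pexK* is transcribed.
So PexK is produced and active.
cAMP is absent, so NerE is active.
No repressor is bound and NerE is active, so *gorS* is transcribed.
So GorS is produced and active.
No repressor is bound and GorS is active, so *oxaC* is transcribed.
So OxaC is produced and active.
No repressor is bound and PexK and OxaC are active, so *elnE* is transcribed.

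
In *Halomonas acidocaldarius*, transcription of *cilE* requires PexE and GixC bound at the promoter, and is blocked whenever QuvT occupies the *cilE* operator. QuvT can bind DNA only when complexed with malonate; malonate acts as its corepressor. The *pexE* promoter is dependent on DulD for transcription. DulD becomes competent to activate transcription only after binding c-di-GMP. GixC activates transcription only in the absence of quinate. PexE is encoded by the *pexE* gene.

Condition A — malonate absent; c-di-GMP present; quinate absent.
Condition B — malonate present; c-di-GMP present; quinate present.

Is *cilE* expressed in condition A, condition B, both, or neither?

Condition A:
Malonate is absent, so QuvT is inactive.
c-di-GMP is present, so DulD is active.
No repressor is bound and DulD is active, so *pexE* is transcribed.
So PexE is produced and active.
Quinate is absent, so GixC is active.
No repressor is bound and PexE and GixC are active, so *cilE* is transcribed.
→ *cilE* is ON in A.
Condition B:
Malonate is present, so QuvT is active.
c-di-GMP is present, so DulD is active.
No repressor is bound and DulD is active, so *pexE* is transcribed.
So PexE is produced and active.
Quinate is present, so GixC is inactive.
With repressor QuvT bound, *cilE* is not transcribed.
→ *cilE* is OFF in B.

A only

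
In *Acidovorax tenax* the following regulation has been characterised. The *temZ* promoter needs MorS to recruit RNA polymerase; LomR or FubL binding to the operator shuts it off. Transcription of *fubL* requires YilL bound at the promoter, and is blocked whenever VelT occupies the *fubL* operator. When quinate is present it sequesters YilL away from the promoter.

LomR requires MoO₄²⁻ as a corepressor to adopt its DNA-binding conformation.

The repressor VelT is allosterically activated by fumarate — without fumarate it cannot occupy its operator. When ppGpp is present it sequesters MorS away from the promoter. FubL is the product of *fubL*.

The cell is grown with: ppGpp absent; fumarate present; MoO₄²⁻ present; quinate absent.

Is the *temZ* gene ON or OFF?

ppGpp is absent, so MorS is active.
MoO₄²⁻ is present, so LomR is active.
Fumarate is present, so VelT is active.
Quinate is absent, so YilL is active.
With repressor VelT bound, *fubL* is not transcribed.
So FubL is not produced.
With repressor LomR bound, *temZ* is not transcribed.

OFF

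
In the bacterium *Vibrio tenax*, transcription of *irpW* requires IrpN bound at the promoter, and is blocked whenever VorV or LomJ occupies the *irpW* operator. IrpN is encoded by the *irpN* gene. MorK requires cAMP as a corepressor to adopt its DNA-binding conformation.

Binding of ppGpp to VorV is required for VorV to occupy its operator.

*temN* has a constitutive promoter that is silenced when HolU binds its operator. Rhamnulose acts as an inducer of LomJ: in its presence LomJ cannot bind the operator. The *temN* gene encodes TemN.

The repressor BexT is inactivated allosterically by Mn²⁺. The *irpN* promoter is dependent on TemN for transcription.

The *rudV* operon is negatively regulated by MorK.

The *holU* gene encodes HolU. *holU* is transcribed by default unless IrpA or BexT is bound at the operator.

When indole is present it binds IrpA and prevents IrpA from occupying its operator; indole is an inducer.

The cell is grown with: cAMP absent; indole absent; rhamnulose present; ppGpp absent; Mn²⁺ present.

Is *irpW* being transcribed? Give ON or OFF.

ppGpp is absent, so VorV is inactive.
Indole is absent, so IrpA is active.
Mn²⁺ is present, so BexT is inactive.
With repressor IrpA bound, *holU* is not transcribed.
So HolU is not produced.
With no repressor bound, *temN* is transcribed.
So TemN is produced and active.
No repressor is bound and TemN is active, so *irpN* is transcribed.
So IrpN is produced and active.
Rhamnulose is present, so LomJ is inactive.
No repressor is bound and IrpN is active, so *irpW* is transcribed.

ON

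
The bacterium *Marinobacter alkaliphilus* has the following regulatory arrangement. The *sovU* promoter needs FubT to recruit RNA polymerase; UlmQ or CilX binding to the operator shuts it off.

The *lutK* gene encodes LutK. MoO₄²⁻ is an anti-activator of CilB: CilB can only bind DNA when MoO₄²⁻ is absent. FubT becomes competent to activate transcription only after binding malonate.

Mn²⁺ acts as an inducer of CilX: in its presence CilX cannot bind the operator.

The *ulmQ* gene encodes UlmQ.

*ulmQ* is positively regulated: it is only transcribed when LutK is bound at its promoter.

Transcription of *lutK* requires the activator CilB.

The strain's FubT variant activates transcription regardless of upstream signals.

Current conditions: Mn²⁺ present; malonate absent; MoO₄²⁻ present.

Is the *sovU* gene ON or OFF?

MoO₄²⁻ is present, so CilB is inactive.
Required activator CilB is absent, so *lutK* is not transcribed.
So LutK is not produced.
Required activator LutK is absent, so *ulmQ* is not transcribed.
So UlmQ is not produced.
FubT is constitutively active in this strain.
Mn²⁺ is present, so CilX is inactive.
No repressor is bound and FubT is active, so *sovU* is transcribed.

ON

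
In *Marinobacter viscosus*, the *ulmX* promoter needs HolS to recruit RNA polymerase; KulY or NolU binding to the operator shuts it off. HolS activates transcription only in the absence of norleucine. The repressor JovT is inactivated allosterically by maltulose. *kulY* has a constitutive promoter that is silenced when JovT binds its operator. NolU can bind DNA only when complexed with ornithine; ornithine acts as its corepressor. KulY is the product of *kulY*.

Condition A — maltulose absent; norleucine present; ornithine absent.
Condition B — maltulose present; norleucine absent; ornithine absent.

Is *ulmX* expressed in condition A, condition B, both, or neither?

Condition A:
Maltulose is absent, so JovT is active.
With repressor JovT bound, *kulY* is not transcribed.
So KulY is not produced.
Norleucine is present, so HolS is inactive.
Ornithine is absent, so NolU is inactive.
Required activator HolS is absent, so *ulmX* is not transcribed.
→ *ulmX* is OFF in A.
Condition B:
Maltulose is present, so JovT is inactive.
With no repressor bound, *kulY* is transcribed.
So KulY is produced and active.
Norleucine is absent, so HolS is active.
Ornithine is absent, so NolU is inactive.
With repressor KulY bound, *ulmX* is not transcribed.
→ *ulmX* is OFF in B.

neither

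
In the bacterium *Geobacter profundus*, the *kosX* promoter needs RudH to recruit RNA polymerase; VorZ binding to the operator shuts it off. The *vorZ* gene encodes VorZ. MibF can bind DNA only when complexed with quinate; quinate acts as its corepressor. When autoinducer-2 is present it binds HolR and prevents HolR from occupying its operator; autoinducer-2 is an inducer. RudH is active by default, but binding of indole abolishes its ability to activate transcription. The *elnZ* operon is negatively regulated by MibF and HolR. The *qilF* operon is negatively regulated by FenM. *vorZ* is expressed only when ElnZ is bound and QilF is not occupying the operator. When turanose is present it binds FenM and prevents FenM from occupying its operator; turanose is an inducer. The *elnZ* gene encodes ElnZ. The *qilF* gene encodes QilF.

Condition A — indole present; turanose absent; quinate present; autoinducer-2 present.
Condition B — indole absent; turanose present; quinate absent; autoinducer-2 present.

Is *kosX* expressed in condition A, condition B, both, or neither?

B only

Condition A:
Indole is present, so RudH is inactive.
Turanose is absent, so FenM is active.
With repressor FenM bound, *qilF* is not transcribed.
So QilF is not produced.
Quinate is present, so MibF is active.
Autoinducer-2 is present, so HolR is inactive.
With repressor MibF bound, *elnZ* is not transcribed.
So ElnZ is not produced.
Required activator ElnZ is absent, so *vorZ* is not transcribed.
So VorZ is not produced.
Required activator RudH is absent, so *kosX* is not transcribed.
→ *kosX* is OFF in A.
Condition B:
Indole is absent, so RudH is active.
Turanose is present, so FenM is inactive.
With no repressor bound, *qilF* is transcribed.
So QilF is produced and active.
Quinate is absent, so MibF is inactive.
Autoinducer-2 is present, so HolR is inactive.
With no repressor bound, *elnZ* is transcribed.
So ElnZ is produced and active.
With repressor QilF bound, *vorZ* is not transcribed.
So VorZ is not produced.
No repressor is bound and RudH is active, so *kosX* is transcribed.
→ *kosX* is ON in B.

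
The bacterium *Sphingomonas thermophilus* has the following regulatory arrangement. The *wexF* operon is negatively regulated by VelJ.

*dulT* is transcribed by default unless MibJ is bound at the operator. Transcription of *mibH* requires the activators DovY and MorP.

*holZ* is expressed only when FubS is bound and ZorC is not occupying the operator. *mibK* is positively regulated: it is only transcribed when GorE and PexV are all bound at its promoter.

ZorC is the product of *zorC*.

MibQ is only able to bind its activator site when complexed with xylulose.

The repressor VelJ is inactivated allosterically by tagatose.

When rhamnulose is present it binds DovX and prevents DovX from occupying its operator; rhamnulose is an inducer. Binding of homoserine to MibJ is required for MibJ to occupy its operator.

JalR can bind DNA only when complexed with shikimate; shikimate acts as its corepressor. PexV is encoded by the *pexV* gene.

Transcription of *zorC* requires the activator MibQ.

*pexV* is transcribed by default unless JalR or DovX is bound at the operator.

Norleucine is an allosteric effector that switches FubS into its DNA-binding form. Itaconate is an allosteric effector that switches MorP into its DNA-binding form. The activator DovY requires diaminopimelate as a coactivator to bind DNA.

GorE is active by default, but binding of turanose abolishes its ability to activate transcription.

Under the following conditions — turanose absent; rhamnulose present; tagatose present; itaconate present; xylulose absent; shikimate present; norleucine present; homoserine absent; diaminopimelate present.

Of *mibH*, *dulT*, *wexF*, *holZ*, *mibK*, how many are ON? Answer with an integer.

4

Diaminopimelate is present, so DovY is active.
Itaconate is present, so MorP is active.
No repressor is bound and DovY and MorP are active, so *mibH* is transcribed.
→ *mibH* is ON.
Homoserine is absent, so MibJ is inactive.
With no repressor bound, *dulT* is transcribed.
→ *dulT* is ON.
Tagatose is present, so VelJ is inactive.
With no repressor bound, *wexF* is transcribed.
→ *wexF* is ON.
Xylulose is absent, so MibQ is inactive.
Required activator MibQ is absent, so *zorC* is not transcribed.
So ZorC is not produced.
Norleucine is present, so FubS is active.
No repressor is bound and FubS is active, so *holZ* is transcribed.
→ *holZ* is ON.
Turanose is absent, so GorE is active.
Shikimate is present, so JalR is active.
Rhamnulose is present, so DovX is inactive.
With repressor JalR bound, *pexV* is not transcribed.
So PexV is not produced.
Required activator PexV is absent, so *mibK* is not transcribed.
→ *mibK* is OFF.
4 of the 5 genes are transcribed.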